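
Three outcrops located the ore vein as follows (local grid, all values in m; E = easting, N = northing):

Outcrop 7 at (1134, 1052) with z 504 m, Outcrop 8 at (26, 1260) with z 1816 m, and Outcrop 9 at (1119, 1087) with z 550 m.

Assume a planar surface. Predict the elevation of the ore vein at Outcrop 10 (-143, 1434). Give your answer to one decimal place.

2140.9 m

Let the plane be z = a·E + b·N + c.
Outcrop 8−Outcrop 7: −1108a + 208b = 1312;  Outcrop 9−Outcrop 7: −15a + 35b = 46.
Solving gives a = −1.019405, b = 0.877398.
Then c = 504 − a·1134 − b·1052 = 736.98.
At (-143, 1434): z = 145.8 + 1258.2 + 736.98 = 2140.9 m.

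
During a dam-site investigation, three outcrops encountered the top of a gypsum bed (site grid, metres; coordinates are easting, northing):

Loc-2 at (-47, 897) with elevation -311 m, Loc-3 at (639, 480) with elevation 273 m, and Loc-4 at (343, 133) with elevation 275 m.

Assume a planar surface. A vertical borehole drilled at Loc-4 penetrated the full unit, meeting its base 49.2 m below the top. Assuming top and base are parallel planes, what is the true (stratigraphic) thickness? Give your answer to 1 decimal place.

39.6 m

Let the plane be z = a·easting + b·northing + c.
Loc-3−Loc-2: 686a − 417b = 584;  Loc-4−Loc-2: 390a − 764b = 586.
Solving gives a = 0.55831, b = −0.48202.
|∇z| = √(a²+b²) = 0.73760, so dip δ = arctan(0.73760) = 36.41°.
True thickness = vertical thickness × cos δ = 49.2 × cos 36.41° = 39.6 m.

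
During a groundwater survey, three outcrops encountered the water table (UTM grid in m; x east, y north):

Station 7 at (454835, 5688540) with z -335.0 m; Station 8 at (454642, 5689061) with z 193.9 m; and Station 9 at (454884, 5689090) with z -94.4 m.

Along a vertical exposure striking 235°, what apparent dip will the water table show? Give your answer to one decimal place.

Two edge vectors: Station 7→Station 8 = (-193, 521, 528.9), Station 7→Station 9 = (49, 550, 240.6).
Normal n = (Station 7→Station 8) × (Station 7→Station 9) = (-165542.4, 72351.9, -131679).
So ∂z/∂x = −n_x/n_z = −1.25717 and ∂z/∂y = −n_y/n_z = 0.54946.
Unit vector along 235° is (sin 235°, cos 235°) = (-0.8192, -0.5736).
Slope in that direction = a·(-0.8192) + b·(-0.5736) = 0.71465.
Apparent dip = arctan|0.71465| = 35.6° (true dip is 53.9°, so apparent ≤ true as expected).

35.6°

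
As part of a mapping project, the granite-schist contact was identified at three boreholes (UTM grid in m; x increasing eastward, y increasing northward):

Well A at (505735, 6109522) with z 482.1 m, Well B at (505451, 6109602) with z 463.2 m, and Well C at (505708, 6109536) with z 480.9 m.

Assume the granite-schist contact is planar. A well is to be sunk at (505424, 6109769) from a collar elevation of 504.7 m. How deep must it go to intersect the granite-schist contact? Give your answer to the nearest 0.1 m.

Two edge vectors: Well A→Well B = (-284, 80, -18.9), Well A→Well C = (-27, 14, -1.2).
Normal n = (Well A→Well B) × (Well A→Well C) = (168.6, 169.5, -1816).
So ∂z/∂x = −n_x/n_z = 0.092841410 and ∂z/∂y = −n_y/n_z = 0.093337004.
Intercept c from Well A: 482.1 − 46953.15 − 570244.48 = −616715.53.
At (505424, 6109769): z_contact = 46924.28 + 570267.54 − 616715.53 = 476.28 m.
Depth below ground = 504.7 − 476.28 = 28.4 m.

28.4 m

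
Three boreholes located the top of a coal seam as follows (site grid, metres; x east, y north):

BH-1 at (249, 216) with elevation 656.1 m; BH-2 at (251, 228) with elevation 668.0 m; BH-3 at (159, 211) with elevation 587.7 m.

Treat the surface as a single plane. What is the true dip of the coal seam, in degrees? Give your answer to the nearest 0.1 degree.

Let the plane be z = a·x + b·y + c.
BH-2−BH-1: 2a + 12b = 11.9;  BH-3−BH-1: −90a − 5b = −68.4.
Solving gives a = 0.71150, b = 0.87308.
Gradient magnitude |∇z| = √(a² + b²) = √(0.50623 + 0.76228) = 1.12628.
True dip = arctan(1.12628) = 48.4°, dipping toward SW (azimuth ≈ 219°).

48.4°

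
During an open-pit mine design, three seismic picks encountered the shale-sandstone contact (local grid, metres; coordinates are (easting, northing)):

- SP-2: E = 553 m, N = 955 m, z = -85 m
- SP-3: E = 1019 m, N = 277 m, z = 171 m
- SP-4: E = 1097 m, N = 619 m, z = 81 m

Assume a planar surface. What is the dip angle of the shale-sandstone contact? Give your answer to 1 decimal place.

Two edge vectors: SP-2→SP-3 = (466, -678, 256), SP-2→SP-4 = (544, -336, 166).
Normal n = (SP-2→SP-3) × (SP-2→SP-4) = (-26532, 61908, 212256).
So ∂z/∂E = −n_x/n_z = 0.12500 and ∂z/∂N = −n_y/n_z = −0.29167.
Gradient magnitude |∇z| = √(a² + b²) = √(0.01562 + 0.08507) = 0.31732.
True dip = arctan(0.31732) = 17.6°, dipping toward NNW (azimuth ≈ 337°).

17.6°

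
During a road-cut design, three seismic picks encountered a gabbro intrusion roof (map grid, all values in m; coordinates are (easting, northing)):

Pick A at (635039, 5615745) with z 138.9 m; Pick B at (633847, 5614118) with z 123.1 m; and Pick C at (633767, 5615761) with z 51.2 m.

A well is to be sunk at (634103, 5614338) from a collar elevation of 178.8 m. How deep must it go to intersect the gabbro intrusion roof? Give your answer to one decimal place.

47.1 m

Let the plane be z = a·E + b·N + c.
Pick B−Pick A: −1192a − 1627b = −15.8;  Pick C−Pick A: −1272a + 16b = −87.7.
Solving gives a = 0.068437999, b = −0.040429069.
Then c = 138.9 − a·635039 − b·5615745 = 183717.44.
At (634103, 5614338): z_contact = 43396.74 − 226982.46 + 183717.44 = 131.73 m.
Depth below ground = 178.8 − 131.73 = 47.1 m.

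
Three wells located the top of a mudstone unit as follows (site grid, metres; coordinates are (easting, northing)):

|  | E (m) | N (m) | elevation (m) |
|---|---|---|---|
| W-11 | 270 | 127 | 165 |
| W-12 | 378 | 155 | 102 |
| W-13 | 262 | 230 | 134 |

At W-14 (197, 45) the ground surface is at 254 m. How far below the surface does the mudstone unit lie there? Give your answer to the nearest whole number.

25 m

Let the plane be z = a·E + b·N + c.
W-12−W-11: 108a + 28b = −63;  W-13−W-11: −8a + 103b = −31.
Solving gives a = −0.49533, b = −0.33944.
Then c = 165 − a·270 − b·127 = 341.85.
At (197, 45): z_contact = −97.6 − 15.3 + 341.85 = 229.0 m.
Depth below ground = 254 − 229.0 = 25 m.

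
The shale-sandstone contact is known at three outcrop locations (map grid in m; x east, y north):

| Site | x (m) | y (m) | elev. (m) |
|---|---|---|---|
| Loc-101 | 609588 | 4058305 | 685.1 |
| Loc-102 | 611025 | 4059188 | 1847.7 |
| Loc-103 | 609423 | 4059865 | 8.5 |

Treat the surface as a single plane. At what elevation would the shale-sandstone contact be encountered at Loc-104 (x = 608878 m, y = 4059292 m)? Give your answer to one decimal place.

-354.6 m

Let the plane be z = a·x + b·y + c.
Loc-102−Loc-101: 1437a + 883b = 1162.6;  Loc-103−Loc-101: −165a + 1560b = −676.6.
Solving gives a = 1.009918175, b = −0.326899680.
Then c = 685.1 − a·609588 − b·4058305 = 711709.71.
At (608878, 4059292): z = 614917.0 − 1326981.3 + 711709.71 = -354.6 m.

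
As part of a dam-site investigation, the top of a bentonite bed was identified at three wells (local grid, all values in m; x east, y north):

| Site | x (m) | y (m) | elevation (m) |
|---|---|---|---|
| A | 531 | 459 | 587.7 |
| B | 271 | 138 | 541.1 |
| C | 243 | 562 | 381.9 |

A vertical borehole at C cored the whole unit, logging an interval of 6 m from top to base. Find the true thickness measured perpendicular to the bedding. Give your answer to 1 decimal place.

5.0 m

Two edge vectors: A→B = (-260, -321, -46.6), A→C = (-288, 103, -205.8).
Normal n = (A→B) × (A→C) = (70861.6, -40087.2, -119228).
So ∂z/∂x = −n_x/n_z = 0.59434 and ∂z/∂y = −n_y/n_z = −0.33622.
|∇z| = √(a²+b²) = 0.68285, so dip δ = arctan(0.68285) = 34.33°.
True thickness = vertical thickness × cos δ = 6 × cos 34.33° = 5.0 m.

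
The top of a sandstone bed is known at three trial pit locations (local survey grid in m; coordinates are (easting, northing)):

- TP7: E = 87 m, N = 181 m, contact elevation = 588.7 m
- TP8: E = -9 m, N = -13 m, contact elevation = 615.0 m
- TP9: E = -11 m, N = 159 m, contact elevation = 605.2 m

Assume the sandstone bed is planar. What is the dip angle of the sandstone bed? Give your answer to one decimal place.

9.4°

Let the plane be z = a·E + b·N + c.
TP8−TP7: −96a − 194b = 26.3;  TP9−TP7: −98a − 22b = 16.5.
Solving gives a = −0.15517, b = −0.05878.
Gradient magnitude |∇z| = √(a² + b²) = √(0.02408 + 0.00346) = 0.16593.
True dip = arctan(0.16593) = 9.4°, dipping toward ENE (azimuth ≈ 069°).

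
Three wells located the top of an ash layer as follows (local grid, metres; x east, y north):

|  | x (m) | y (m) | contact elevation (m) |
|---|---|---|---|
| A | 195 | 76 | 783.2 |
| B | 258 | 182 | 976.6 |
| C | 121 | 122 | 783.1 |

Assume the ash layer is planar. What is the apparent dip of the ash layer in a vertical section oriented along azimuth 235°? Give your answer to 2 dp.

Two edge vectors: A→B = (63, 106, 193.4), A→C = (-74, 46, -0.1).
Normal n = (A→B) × (A→C) = (-8907, -14305.3, 10742).
So ∂z/∂x = −n_x/n_z = 0.82918 and ∂z/∂y = −n_y/n_z = 1.33172.
Unit vector along 235° is (sin 235°, cos 235°) = (-0.8192, -0.5736).
Slope in that direction = a·(-0.8192) + b·(-0.5736) = −1.44306.
Apparent dip = arctan|1.44306| = 55.28° (true dip is 57.5°, so apparent ≤ true as expected).

55.28°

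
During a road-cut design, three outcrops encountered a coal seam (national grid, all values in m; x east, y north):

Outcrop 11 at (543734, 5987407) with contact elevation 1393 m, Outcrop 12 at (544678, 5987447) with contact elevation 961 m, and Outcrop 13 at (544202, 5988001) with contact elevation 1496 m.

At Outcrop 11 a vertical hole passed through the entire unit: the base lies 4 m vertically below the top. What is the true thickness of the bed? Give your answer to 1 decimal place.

3.2 m

Let the plane be z = a·x + b·y + c.
Outcrop 12−Outcrop 11: 944a + 40b = −432;  Outcrop 13−Outcrop 11: 468a + 594b = 103.
Solving gives a = −0.48103, b = 0.55240.
|∇z| = √(a²+b²) = 0.73249, so dip δ = arctan(0.73249) = 36.22°.
True thickness = vertical thickness × cos δ = 4 × cos 36.22° = 3.2 m.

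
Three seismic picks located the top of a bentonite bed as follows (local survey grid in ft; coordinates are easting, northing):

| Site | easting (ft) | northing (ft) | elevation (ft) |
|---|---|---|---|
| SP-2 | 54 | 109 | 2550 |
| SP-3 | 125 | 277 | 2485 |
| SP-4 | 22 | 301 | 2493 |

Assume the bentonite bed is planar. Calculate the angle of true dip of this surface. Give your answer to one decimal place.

19.6°

Two edge vectors: SP-2→SP-3 = (71, 168, -65), SP-2→SP-4 = (-32, 192, -57).
Normal n = (SP-2→SP-3) × (SP-2→SP-4) = (2904, 6127, 19008).
So ∂z/∂easting = −n_x/n_z = −0.15278 and ∂z/∂northing = −n_y/n_z = −0.32234.
Gradient magnitude |∇z| = √(a² + b²) = √(0.02334 + 0.10390) = 0.35671.
True dip = arctan(0.35671) = 19.6°, dipping toward NNE (azimuth ≈ 025°).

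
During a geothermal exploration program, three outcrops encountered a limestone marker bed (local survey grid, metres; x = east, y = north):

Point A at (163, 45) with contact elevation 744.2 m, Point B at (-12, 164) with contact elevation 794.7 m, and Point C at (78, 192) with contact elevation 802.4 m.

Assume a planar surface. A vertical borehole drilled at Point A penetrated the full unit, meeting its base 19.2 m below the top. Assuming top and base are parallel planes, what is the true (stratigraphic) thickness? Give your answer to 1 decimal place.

18.0 m

Let the plane be z = a·x + b·y + c.
Point B−Point A: −175a + 119b = 50.5;  Point C−Point A: −85a + 147b = 58.2.
Solving gives a = −0.03188, b = 0.37748.
|∇z| = √(a²+b²) = 0.37883, so dip δ = arctan(0.37883) = 20.75°.
True thickness = vertical thickness × cos δ = 19.2 × cos 20.75° = 18.0 m.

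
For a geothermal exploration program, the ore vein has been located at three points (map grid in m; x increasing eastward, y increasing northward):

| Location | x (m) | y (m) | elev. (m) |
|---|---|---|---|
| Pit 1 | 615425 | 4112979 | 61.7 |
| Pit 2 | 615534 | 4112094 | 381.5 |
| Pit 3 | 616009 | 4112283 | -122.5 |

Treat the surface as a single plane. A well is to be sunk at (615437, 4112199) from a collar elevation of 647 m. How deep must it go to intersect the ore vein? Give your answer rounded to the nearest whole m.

Two edge vectors: Pit 1→Pit 2 = (109, -885, 319.8), Pit 1→Pit 3 = (584, -696, -184.2).
Normal n = (Pit 1→Pit 2) × (Pit 1→Pit 3) = (385597.8, 206841, 440976).
So ∂z/∂x = −n_x/n_z = −0.87441902 and ∂z/∂y = −n_y/n_z = −0.46905274.
Intercept c from Pit 1: 61.7 + 538139.32 + 1929204.06 = 2467405.08.
At (615437, 4112199): z_contact = −538149.8 − 1928838.2 + 2467405.08 = 417.1 m.
Depth below ground = 647 − 417.1 = 230 m.

230 m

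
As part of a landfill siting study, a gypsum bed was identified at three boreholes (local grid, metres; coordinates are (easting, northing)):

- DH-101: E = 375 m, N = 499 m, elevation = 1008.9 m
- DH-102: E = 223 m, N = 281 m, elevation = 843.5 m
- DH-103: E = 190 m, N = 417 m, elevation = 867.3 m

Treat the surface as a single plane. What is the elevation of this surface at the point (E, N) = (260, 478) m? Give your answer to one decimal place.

930.6 m

Let the plane be z = a·E + b·N + c.
DH-102−DH-101: −152a − 218b = −165.4;  DH-103−DH-101: −185a − 82b = −141.6.
Solving gives a = 0.62104, b = 0.32569.
Then c = 1008.9 − a·375 − b·499 = 613.49.
At (260, 478): z = 161.5 + 155.7 + 613.49 = 930.6 m.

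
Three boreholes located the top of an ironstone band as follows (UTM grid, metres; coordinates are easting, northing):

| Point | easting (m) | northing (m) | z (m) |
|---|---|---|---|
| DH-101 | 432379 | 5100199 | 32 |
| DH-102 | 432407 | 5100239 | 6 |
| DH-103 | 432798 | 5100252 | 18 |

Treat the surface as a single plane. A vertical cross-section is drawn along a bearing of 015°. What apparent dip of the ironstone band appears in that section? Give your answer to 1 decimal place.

Let the plane be z = a·easting + b·northing + c.
DH-102−DH-101: 28a + 40b = −26;  DH-103−DH-101: 419a + 53b = −14.
Solving gives a = 0.05355, b = −0.68748.
Unit vector along 015° is (sin 15°, cos 15°) = (0.2588, 0.9659).
Slope in that direction = a·(0.2588) + b·(0.9659) = −0.65020.
Apparent dip = arctan|0.65020| = 33.0° (true dip is 34.6°, so apparent ≤ true as expected).

33.0°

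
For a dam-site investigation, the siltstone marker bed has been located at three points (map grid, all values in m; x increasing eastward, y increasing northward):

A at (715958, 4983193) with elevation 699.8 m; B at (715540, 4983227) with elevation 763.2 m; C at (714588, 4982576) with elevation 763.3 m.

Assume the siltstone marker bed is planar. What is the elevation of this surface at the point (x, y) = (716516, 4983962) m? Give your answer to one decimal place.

776.5 m

Two edge vectors: A→B = (-418, 34, 63.4), A→C = (-1370, -617, 63.5).
Normal n = (A→B) × (A→C) = (41276.8, -60315, 304486).
So ∂z/∂x = −n_x/n_z = −0.135562226 and ∂z/∂y = −n_y/n_z = 0.198087925.
Intercept c from A: 699.8 + 97056.86 − 987110.36 = −889353.70.
At (716516, 4983962): z = −97132.5 + 987262.7 − 889353.70 = 776.5 m.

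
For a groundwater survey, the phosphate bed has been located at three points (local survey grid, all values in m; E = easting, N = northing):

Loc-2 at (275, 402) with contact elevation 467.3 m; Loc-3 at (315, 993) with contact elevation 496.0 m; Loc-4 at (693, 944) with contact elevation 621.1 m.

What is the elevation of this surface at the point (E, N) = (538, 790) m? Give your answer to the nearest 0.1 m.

Two edge vectors: Loc-2→Loc-3 = (40, 591, 28.7), Loc-2→Loc-4 = (418, 542, 153.8).
Normal n = (Loc-2→Loc-3) × (Loc-2→Loc-4) = (75340.4, 5844.6, -225358).
So ∂z/∂E = −n_x/n_z = 0.33431 and ∂z/∂N = −n_y/n_z = 0.02593.
Intercept c from Loc-2: 467.3 − 91.94 − 10.43 = 364.94.
At (538, 790): z = 179.9 + 20.5 + 364.94 = 565.3 m.

565.3 m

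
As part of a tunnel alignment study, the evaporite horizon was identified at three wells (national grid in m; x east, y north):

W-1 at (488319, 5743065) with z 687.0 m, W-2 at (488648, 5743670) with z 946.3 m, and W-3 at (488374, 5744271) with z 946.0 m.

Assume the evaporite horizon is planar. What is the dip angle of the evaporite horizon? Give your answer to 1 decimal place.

25.2°

Let the plane be z = a·x + b·y + c.
W-2−W-1: 329a + 605b = 259.3;  W-3−W-1: 55a + 1206b = 259.
Solving gives a = 0.42922, b = 0.19518.
Gradient magnitude |∇z| = √(a² + b²) = √(0.18423 + 0.03810) = 0.47151.
True dip = arctan(0.47151) = 25.2°, dipping toward WSW (azimuth ≈ 246°).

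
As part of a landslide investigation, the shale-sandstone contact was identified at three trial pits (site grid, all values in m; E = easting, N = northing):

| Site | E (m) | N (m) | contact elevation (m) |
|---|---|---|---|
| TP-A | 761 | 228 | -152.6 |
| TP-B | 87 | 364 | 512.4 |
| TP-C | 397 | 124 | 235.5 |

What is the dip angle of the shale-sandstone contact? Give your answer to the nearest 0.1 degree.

45.9°

Two edge vectors: TP-A→TP-B = (-674, 136, 665), TP-A→TP-C = (-364, -104, 388.1).
Normal n = (TP-A→TP-B) × (TP-A→TP-C) = (121941.6, 19519.4, 119600).
So ∂z/∂E = −n_x/n_z = −1.01958 and ∂z/∂N = −n_y/n_z = −0.16321.
Gradient magnitude |∇z| = √(a² + b²) = √(1.03954 + 0.02664) = 1.03256.
True dip = arctan(1.03256) = 45.9°, dipping toward E (azimuth ≈ 081°).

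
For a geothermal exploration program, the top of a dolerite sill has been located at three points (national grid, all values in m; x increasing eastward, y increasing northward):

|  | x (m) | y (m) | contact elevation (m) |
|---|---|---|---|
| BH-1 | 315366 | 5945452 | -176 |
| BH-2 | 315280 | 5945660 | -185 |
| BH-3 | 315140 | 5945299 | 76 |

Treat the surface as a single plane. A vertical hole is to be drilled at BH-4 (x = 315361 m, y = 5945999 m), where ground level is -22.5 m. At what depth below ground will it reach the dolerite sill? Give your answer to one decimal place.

364.8 m

Let the plane be z = a·x + b·y + c.
BH-2−BH-1: −86a + 208b = −9;  BH-3−BH-1: −226a − 153b = 252.
Solving gives a = −0.848303028, b = −0.394009906.
Then c = -176 − a·315366 − b·5945452 = 2609916.92.
At (315361, 5945999): z_contact = −267521.69 − 2342782.51 + 2609916.92 = -387.28 m.
Depth below ground = -22.5 − (-387.28) = 364.8 m.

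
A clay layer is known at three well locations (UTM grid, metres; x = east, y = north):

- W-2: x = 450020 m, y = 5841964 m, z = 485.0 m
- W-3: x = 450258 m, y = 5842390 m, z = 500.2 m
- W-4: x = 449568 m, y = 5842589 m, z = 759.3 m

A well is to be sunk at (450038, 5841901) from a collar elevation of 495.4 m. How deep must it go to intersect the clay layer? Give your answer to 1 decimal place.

29.4 m

Let the plane be z = a·x + b·y + c.
W-3−W-2: 238a + 426b = 15.2;  W-4−W-2: −452a + 625b = 274.3.
Solving gives a = −0.314536100, b = 0.211407492.
Then c = 485 − a·450020 − b·5841964 = −1093002.42.
At (450038, 5841901): z_contact = −141553.20 + 1235021.64 − 1093002.42 = 466.02 m.
Depth below ground = 495.4 − 466.02 = 29.4 m.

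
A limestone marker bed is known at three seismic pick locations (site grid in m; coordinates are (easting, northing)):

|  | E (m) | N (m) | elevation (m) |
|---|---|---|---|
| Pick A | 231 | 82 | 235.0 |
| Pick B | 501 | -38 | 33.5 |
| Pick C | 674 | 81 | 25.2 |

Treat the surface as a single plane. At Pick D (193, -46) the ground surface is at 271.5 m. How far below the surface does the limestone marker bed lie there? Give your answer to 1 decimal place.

Two edge vectors: Pick A→Pick B = (270, -120, -201.5), Pick A→Pick C = (443, -1, -209.8).
Normal n = (Pick A→Pick B) × (Pick A→Pick C) = (24974.5, -32618.5, 52890).
So ∂z/∂E = −n_x/n_z = −0.47220 and ∂z/∂N = −n_y/n_z = 0.61672.
Intercept c from Pick A: 235 + 109.08 − 50.57 = 293.51.
At (193, -46): z_contact = −91.13 − 28.37 + 293.51 = 174.00 m.
Depth below ground = 271.5 − 174.00 = 97.5 m.

97.5 m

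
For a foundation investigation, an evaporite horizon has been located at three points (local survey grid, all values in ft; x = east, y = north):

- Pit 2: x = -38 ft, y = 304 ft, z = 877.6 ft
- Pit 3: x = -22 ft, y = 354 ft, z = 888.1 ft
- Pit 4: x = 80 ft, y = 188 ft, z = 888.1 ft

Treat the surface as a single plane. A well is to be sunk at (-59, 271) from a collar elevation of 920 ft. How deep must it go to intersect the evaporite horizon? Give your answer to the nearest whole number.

Let the plane be z = a·x + b·y + c.
Pit 3−Pit 2: 16a + 50b = 10.5;  Pit 4−Pit 2: 118a − 116b = 10.5.
Solving gives a = 0.22473, b = 0.13809.
Then c = 877.6 − a·-38 − b·304 = 844.16.
At (-59, 271): z_contact = −13.3 + 37.4 + 844.16 = 868.3 ft.
Depth below ground = 920 − 868.3 = 52 ft.

52 ft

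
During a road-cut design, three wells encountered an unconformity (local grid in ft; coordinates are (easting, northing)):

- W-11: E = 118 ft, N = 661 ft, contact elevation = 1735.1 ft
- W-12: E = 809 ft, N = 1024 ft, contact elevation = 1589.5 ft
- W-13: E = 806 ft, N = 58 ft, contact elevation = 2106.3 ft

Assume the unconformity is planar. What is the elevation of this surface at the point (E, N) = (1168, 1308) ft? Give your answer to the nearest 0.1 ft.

1462.8 ft

Let the plane be z = a·E + b·N + c.
W-12−W-11: 691a + 363b = −145.6;  W-13−W-11: 688a − 603b = 371.2.
Solving gives a = 0.070450, b = −0.535208.
Then c = 1735.1 − a·118 − b·661 = 2080.56.
At (1168, 1308): z = 82.3 − 700.1 + 2080.56 = 1462.8 ft.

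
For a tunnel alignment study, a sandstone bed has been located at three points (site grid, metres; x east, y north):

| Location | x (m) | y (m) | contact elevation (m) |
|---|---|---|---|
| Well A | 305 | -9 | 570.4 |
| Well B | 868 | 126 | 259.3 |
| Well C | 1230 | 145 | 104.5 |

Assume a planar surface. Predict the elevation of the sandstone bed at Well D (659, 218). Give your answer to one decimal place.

Let the plane be z = a·x + b·y + c.
Well B−Well A: 563a + 135b = −311.1;  Well C−Well A: 925a + 154b = −465.9.
Solving gives a = −0.392610, b = −0.667116.
Then c = 570.4 − a·305 − b·-9 = 684.14.
At (659, 218): z = −258.7 − 145.4 + 684.14 = 280.0 m.

280.0 m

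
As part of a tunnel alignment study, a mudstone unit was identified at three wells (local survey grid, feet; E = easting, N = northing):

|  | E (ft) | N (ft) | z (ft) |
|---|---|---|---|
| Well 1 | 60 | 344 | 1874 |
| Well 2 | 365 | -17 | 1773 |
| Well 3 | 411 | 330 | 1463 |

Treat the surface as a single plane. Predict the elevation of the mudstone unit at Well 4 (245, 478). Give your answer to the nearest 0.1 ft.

Let the plane be z = a·E + b·N + c.
Well 2−Well 1: 305a − 361b = −101;  Well 3−Well 1: 351a − 14b = −411.
Solving gives a = −1.20023, b = −0.73426.
Then c = 1874 − a·60 − b·344 = 2198.60.
At (245, 478): z = −294.1 − 351.0 + 2198.60 = 1553.6 ft.

1553.6 ft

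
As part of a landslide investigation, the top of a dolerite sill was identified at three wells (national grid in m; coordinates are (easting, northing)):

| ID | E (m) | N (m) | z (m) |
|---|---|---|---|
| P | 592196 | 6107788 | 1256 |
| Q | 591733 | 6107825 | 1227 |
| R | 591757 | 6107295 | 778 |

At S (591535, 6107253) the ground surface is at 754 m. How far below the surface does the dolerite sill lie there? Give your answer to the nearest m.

41 m

Two edge vectors: P→Q = (-463, 37, -29), P→R = (-439, -493, -478).
Normal n = (P→Q) × (P→R) = (-31983, -208583, 244502).
So ∂z/∂E = −n_x/n_z = 0.13080875 and ∂z/∂N = −n_y/n_z = 0.85309323.
Intercept c from P: 1256 − 77464.42 − 5210512.57 = −5286720.99.
At (591535, 6107253): z_contact = 77378.0 + 5210056.2 − 5286720.99 = 713.1 m.
Depth below ground = 754 − 713.1 = 41 m.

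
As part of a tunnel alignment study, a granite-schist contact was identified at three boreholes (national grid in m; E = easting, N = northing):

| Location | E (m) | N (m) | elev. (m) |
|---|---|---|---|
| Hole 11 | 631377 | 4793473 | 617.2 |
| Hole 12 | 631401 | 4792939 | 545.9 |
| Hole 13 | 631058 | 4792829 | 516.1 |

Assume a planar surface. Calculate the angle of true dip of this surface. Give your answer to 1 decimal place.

8.1°

Two edge vectors: Hole 11→Hole 12 = (24, -534, -71.3), Hole 11→Hole 13 = (-319, -644, -101.1).
Normal n = (Hole 11→Hole 12) × (Hole 11→Hole 13) = (8070.2, 25171.1, -185802).
So ∂z/∂E = −n_x/n_z = 0.04343 and ∂z/∂N = −n_y/n_z = 0.13547.
Gradient magnitude |∇z| = √(a² + b²) = √(0.00189 + 0.01835) = 0.14227.
True dip = arctan(0.14227) = 8.1°, dipping toward SSW (azimuth ≈ 198°).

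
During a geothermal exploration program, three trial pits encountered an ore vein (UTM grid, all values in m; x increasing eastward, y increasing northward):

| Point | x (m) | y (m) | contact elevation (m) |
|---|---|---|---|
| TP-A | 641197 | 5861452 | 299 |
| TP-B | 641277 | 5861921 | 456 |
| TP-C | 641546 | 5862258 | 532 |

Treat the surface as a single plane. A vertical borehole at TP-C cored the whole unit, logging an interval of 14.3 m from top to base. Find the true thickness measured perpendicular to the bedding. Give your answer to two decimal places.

13.26 m

Let the plane be z = a·x + b·y + c.
TP-B−TP-A: 80a + 469b = 157;  TP-C−TP-A: 349a + 806b = 233.
Solving gives a = −0.17404, b = 0.36444.
|∇z| = √(a²+b²) = 0.40387, so dip δ = arctan(0.40387) = 21.99°.
True thickness = vertical thickness × cos δ = 14.3 × cos 21.99° = 13.26 m.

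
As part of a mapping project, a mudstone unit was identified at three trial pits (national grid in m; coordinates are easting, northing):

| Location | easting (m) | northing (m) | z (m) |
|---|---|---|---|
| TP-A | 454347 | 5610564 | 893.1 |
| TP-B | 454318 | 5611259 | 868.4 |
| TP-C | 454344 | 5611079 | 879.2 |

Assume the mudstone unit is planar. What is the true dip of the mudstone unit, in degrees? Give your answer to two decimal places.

Two edge vectors: TP-A→TP-B = (-29, 695, -24.7), TP-A→TP-C = (-3, 515, -13.9).
Normal n = (TP-A→TP-B) × (TP-A→TP-C) = (3060, -329, -12850).
So ∂z/∂easting = −n_x/n_z = 0.23813 and ∂z/∂northing = −n_y/n_z = −0.02560.
Gradient magnitude |∇z| = √(a² + b²) = √(0.05671 + 0.00066) = 0.23950.
True dip = arctan(0.23950) = 13.47°, dipping toward W (azimuth ≈ 276°).

13.47°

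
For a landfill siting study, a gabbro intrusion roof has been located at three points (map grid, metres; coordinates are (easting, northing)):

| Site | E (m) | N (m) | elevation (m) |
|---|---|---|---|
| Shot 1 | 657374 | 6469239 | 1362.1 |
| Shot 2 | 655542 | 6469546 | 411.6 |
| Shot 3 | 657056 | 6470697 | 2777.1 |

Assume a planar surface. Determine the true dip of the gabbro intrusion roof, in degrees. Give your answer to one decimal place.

Let the plane be z = a·E + b·N + c.
Shot 2−Shot 1: −1832a + 307b = −950.5;  Shot 3−Shot 1: −318a + 1458b = 1415.
Solving gives a = 0.70732, b = 1.12478.
Gradient magnitude |∇z| = √(a² + b²) = √(0.50030 + 1.26513) = 1.32869.
True dip = arctan(1.32869) = 53.0°, dipping toward SSW (azimuth ≈ 212°).

53.0°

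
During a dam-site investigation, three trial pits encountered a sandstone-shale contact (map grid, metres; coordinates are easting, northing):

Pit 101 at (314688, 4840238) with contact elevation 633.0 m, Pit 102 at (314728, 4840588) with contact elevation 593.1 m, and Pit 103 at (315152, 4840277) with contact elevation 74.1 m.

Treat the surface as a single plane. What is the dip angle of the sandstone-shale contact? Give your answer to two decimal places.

Two edge vectors: Pit 101→Pit 102 = (40, 350, -39.9), Pit 101→Pit 103 = (464, 39, -558.9).
Normal n = (Pit 101→Pit 102) × (Pit 101→Pit 103) = (-194058.9, 3842.4, -160840).
So ∂z/∂easting = −n_x/n_z = −1.20653 and ∂z/∂northing = −n_y/n_z = 0.02389.
Gradient magnitude |∇z| = √(a² + b²) = √(1.45572 + 0.00057) = 1.20677.
True dip = arctan(1.20677) = 50.35°, dipping toward E (azimuth ≈ 091°).

50.35°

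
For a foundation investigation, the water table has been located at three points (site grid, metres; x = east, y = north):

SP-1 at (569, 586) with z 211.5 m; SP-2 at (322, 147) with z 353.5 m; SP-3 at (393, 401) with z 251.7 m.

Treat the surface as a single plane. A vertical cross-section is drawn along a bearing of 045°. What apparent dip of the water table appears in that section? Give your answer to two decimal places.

Let the plane be z = a·x + b·y + c.
SP-2−SP-1: −247a − 439b = 142;  SP-3−SP-1: −176a − 185b = 40.2.
Solving gives a = 0.27312, b = −0.47713.
Unit vector along 045° is (sin 45°, cos 45°) = (0.7071, 0.7071).
Slope in that direction = a·(0.7071) + b·(0.7071) = −0.14426.
Apparent dip = arctan|0.14426| = 8.21° (true dip is 28.8°, so apparent ≤ true as expected).

8.21°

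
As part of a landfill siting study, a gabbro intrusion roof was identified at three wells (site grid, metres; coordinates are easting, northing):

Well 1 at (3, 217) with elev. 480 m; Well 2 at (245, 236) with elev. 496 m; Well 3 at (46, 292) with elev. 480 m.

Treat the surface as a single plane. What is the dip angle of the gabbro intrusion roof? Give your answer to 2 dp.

4.56°

Two edge vectors: Well 1→Well 2 = (242, 19, 16), Well 1→Well 3 = (43, 75, 0).
Normal n = (Well 1→Well 2) × (Well 1→Well 3) = (-1200, 688, 17333).
So ∂z/∂easting = −n_x/n_z = 0.06923 and ∂z/∂northing = −n_y/n_z = −0.03969.
Gradient magnitude |∇z| = √(a² + b²) = √(0.00479 + 0.00158) = 0.07980.
True dip = arctan(0.07980) = 4.56°, dipping toward WNW (azimuth ≈ 300°).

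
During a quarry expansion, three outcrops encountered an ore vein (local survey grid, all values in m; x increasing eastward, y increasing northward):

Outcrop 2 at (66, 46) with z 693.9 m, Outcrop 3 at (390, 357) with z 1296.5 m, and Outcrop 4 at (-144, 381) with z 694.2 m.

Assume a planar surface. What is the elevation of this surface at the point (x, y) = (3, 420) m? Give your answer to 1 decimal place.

893.2 m

Two edge vectors: Outcrop 2→Outcrop 3 = (324, 311, 602.6), Outcrop 2→Outcrop 4 = (-210, 335, 0.3).
Normal n = (Outcrop 2→Outcrop 3) × (Outcrop 2→Outcrop 4) = (-201777.7, -126643.2, 173850).
So ∂z/∂x = −n_x/n_z = 1.16064 and ∂z/∂y = −n_y/n_z = 0.72846.
Intercept c from Outcrop 2: 693.9 − 76.60 − 33.51 = 583.79.
At (3, 420): z = 3.5 + 306.0 + 583.79 = 893.2 m.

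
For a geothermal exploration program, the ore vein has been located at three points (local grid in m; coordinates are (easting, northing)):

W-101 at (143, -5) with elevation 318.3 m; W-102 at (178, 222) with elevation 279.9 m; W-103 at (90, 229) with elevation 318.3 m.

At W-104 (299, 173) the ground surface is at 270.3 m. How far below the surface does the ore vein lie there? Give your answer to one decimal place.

Two edge vectors: W-101→W-102 = (35, 227, -38.4), W-101→W-103 = (-53, 234, 0).
Normal n = (W-101→W-102) × (W-101→W-103) = (8985.6, 2035.2, 20221).
So ∂z/∂E = −n_x/n_z = −0.44437 and ∂z/∂N = −n_y/n_z = −0.10065.
Intercept c from W-101: 318.3 + 63.54 − 0.50 = 381.34.
At (299, 173): z_contact = −132.87 − 17.41 + 381.34 = 231.06 m.
Depth below ground = 270.3 − 231.06 = 39.2 m.

39.2 m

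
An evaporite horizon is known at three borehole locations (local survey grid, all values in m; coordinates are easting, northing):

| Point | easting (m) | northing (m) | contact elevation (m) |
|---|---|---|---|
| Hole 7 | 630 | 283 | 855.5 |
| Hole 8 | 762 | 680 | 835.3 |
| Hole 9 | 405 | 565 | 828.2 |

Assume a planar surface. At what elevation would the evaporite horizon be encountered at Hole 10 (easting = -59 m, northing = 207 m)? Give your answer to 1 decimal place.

832.4 m

Two edge vectors: Hole 7→Hole 8 = (132, 397, -20.2), Hole 7→Hole 9 = (-225, 282, -27.3).
Normal n = (Hole 7→Hole 8) × (Hole 7→Hole 9) = (-5141.7, 8148.6, 126549).
So ∂z/∂easting = −n_x/n_z = 0.04063 and ∂z/∂northing = −n_y/n_z = −0.06439.
Intercept c from Hole 7: 855.5 − 25.60 + 18.22 = 848.13.
At (-59, 207): z = −2.4 − 13.3 + 848.13 = 832.4 m.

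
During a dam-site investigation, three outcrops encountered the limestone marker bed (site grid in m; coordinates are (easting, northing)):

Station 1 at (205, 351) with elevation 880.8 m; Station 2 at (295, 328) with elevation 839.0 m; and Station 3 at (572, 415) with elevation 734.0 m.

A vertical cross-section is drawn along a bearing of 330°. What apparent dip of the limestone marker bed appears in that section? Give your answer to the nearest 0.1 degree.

18.9°

Two edge vectors: Station 1→Station 2 = (90, -23, -41.8), Station 1→Station 3 = (367, 64, -146.8).
Normal n = (Station 1→Station 2) × (Station 1→Station 3) = (6051.6, -2128.6, 14201).
So ∂z/∂E = −n_x/n_z = −0.42614 and ∂z/∂N = −n_y/n_z = 0.14989.
Unit vector along 330° is (sin 330°, cos 330°) = (-0.5000, 0.8660).
Slope in that direction = a·(-0.5000) + b·(0.8660) = 0.34288.
Apparent dip = arctan|0.34288| = 18.9° (true dip is 24.3°, so apparent ≤ true as expected).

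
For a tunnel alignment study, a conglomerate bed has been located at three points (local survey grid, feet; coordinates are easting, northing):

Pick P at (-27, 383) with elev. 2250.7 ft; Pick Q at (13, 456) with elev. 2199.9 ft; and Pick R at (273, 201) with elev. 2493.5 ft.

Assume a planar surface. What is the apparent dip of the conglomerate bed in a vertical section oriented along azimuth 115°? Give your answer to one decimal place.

Two edge vectors: Pick P→Pick Q = (40, 73, -50.8), Pick P→Pick R = (300, -182, 242.8).
Normal n = (Pick P→Pick Q) × (Pick P→Pick R) = (8478.8, -24952, -29180).
So ∂z/∂easting = −n_x/n_z = 0.29057 and ∂z/∂northing = −n_y/n_z = −0.85511.
Unit vector along 115° is (sin 115°, cos 115°) = (0.9063, -0.4226).
Slope in that direction = a·(0.9063) + b·(-0.4226) = 0.62473.
Apparent dip = arctan|0.62473| = 32.0° (true dip is 42.1°, so apparent ≤ true as expected).

32.0°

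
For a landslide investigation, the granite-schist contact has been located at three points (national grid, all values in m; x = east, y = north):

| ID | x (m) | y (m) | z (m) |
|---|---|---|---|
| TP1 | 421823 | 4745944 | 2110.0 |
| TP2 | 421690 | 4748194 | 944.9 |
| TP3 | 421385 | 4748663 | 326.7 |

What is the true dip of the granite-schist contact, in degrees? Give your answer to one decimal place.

Let the plane be z = a·x + b·y + c.
TP2−TP1: −133a + 2250b = −1165.1;  TP3−TP1: −438a + 2719b = −1783.3.
Solving gives a = 1.35367, b = −0.43781.
Gradient magnitude |∇z| = √(a² + b²) = √(1.83242 + 0.19167) = 1.42271.
True dip = arctan(1.42271) = 54.9°, dipping toward WNW (azimuth ≈ 288°).

54.9°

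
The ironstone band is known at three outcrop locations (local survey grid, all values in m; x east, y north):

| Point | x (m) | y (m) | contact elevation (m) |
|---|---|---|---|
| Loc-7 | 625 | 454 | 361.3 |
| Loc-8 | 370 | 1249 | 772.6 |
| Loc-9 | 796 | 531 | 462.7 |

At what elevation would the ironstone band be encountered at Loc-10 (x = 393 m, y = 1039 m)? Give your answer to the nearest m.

650 m

Two edge vectors: Loc-7→Loc-8 = (-255, 795, 411.3), Loc-7→Loc-9 = (171, 77, 101.4).
Normal n = (Loc-7→Loc-8) × (Loc-7→Loc-9) = (48942.9, 96189.3, -155580).
So ∂z/∂x = −n_x/n_z = 0.31458 and ∂z/∂y = −n_y/n_z = 0.61826.
Intercept c from Loc-7: 361.3 − 196.61 − 280.69 = −116.01.
At (393, 1039): z = 123.6 + 642.4 − 116.01 = 650.0 m.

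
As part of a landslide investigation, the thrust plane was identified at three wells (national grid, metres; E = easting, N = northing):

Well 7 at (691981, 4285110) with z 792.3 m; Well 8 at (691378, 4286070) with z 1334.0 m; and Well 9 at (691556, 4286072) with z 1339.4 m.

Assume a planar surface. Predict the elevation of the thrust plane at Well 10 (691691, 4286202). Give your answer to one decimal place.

Two edge vectors: Well 7→Well 8 = (-603, 960, 541.7), Well 7→Well 9 = (-425, 962, 547.1).
Normal n = (Well 7→Well 8) × (Well 7→Well 9) = (4100.6, 99678.8, -172086).
So ∂z/∂E = −n_x/n_z = 0.023828783 and ∂z/∂N = −n_y/n_z = 0.579238288.
Intercept c from Well 7: 792.3 − 16489.07 − 2482099.78 = −2497796.54.
At (691691, 4286202): z = 16482.2 + 2482732.3 − 2497796.54 = 1417.9 m.

1417.9 m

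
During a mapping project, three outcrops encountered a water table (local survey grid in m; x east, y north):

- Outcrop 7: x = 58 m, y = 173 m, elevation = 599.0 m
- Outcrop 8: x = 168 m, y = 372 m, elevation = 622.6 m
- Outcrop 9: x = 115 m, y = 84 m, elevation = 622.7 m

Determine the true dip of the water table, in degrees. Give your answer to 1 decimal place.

Two edge vectors: Outcrop 7→Outcrop 8 = (110, 199, 23.6), Outcrop 7→Outcrop 9 = (57, -89, 23.7).
Normal n = (Outcrop 7→Outcrop 8) × (Outcrop 7→Outcrop 9) = (6816.7, -1261.8, -21133).
So ∂z/∂x = −n_x/n_z = 0.32256 and ∂z/∂y = −n_y/n_z = −0.05971.
Gradient magnitude |∇z| = √(a² + b²) = √(0.10405 + 0.00356) = 0.32804.
True dip = arctan(0.32804) = 18.2°, dipping toward W (azimuth ≈ 280°).

18.2°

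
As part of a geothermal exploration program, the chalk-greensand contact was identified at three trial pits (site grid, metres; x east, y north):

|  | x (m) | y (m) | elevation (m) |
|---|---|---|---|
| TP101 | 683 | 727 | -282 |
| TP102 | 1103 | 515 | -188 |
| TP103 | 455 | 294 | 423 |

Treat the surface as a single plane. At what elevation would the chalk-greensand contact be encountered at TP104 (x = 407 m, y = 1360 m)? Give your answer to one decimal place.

Two edge vectors: TP101→TP102 = (420, -212, 94), TP101→TP103 = (-228, -433, 705).
Normal n = (TP101→TP102) × (TP101→TP103) = (-108758, -317532, -230196).
So ∂z/∂x = −n_x/n_z = −0.472458 and ∂z/∂y = −n_y/n_z = −1.379398.
Intercept c from TP101: -282 + 322.69 + 1002.82 = 1043.51.
At (407, 1360): z = −192.3 − 1876.0 + 1043.51 = -1024.8 m.

-1024.8 m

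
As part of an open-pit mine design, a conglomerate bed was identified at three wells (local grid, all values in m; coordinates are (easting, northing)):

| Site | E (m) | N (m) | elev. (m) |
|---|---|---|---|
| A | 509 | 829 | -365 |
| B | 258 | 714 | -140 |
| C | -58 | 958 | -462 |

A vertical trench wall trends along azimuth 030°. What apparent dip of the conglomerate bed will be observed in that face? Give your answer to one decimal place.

55.2°

Two edge vectors: A→B = (-251, -115, 225), A→C = (-567, 129, -97).
Normal n = (A→B) × (A→C) = (-17870, -151922, -97584).
So ∂z/∂E = −n_x/n_z = −0.18312 and ∂z/∂N = −n_y/n_z = −1.55683.
Unit vector along 030° is (sin 30°, cos 30°) = (0.5000, 0.8660).
Slope in that direction = a·(0.5000) + b·(0.8660) = −1.43982.
Apparent dip = arctan|1.43982| = 55.2° (true dip is 57.5°, so apparent ≤ true as expected).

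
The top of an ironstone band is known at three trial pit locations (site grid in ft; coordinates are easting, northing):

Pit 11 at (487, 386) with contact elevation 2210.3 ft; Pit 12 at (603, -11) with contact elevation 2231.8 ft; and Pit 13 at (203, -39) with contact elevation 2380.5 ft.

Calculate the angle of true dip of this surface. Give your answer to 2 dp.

21.52°

Two edge vectors: Pit 11→Pit 12 = (116, -397, 21.5), Pit 11→Pit 13 = (-284, -425, 170.2).
Normal n = (Pit 11→Pit 12) × (Pit 11→Pit 13) = (-58431.9, -25849.2, -162048).
So ∂z/∂easting = −n_x/n_z = −0.36058 and ∂z/∂northing = −n_y/n_z = −0.15952.
Gradient magnitude |∇z| = √(a² + b²) = √(0.13002 + 0.02545) = 0.39429.
True dip = arctan(0.39429) = 21.52°, dipping toward ENE (azimuth ≈ 066°).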